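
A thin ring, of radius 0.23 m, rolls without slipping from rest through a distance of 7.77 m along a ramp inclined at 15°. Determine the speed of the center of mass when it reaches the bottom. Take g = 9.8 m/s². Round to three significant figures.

v ≈ 4.44 m/s

With I = MR², the ratio k = I/(MR²) is 1.
Rolling without slipping gives ω = v/R, so the total kinetic energy is ½Mv² + ½Iω² = ½(1+k)Mv² = Mv².
The vertical drop is h = L sinθ = 7.77 × sin15° = 2.011 m.
Setting Mgh = Mv² gives v = √(2gh/(1+k)) = √(2·9.8·2.011/2) ≈ 4.44 m/s.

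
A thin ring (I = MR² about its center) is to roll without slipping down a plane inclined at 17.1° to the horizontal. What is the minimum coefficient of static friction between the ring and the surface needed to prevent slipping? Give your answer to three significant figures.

μ_min ≈ 0.154

With I = MR², the ratio k = I/(MR²) is 1.
Translational: Mg sinθ − f = Ma. Rotational about the CM: fR = Iα = kMRa, so f = kMa.
These give a = g sinθ/(1+k) and the required friction f = kMg sinθ/(1+k).
The normal force is N = Mg cosθ, so μ_min = f/N = k tanθ/(1+k).
μ_min = 1 × tan17.1° / 2 ≈ 0.154.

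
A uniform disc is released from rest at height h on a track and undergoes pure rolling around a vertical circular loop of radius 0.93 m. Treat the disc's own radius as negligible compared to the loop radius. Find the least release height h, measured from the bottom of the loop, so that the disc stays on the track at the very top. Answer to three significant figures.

Here I = (1/2)MR², so the shape factor k = I/(MR²) = 0.5.
At the top, contact is just lost when gravity alone supplies the centripetal force: Mg = Mv_top²/r, i.e. v_top² = gr.
With ω = v/R, the kinetic energy at speed v is ½(1+k)Mv² = (3/4)Mv².
Energy conservation from release (height h) to the top (height 2r): Mgh = Mg(2r) + (3/4)M·gr.
Thus h_min = 2r + (1+k)r/2 = r(2 + 1.5/2) = 0.93 × 2.75 ≈ 2.56 m.

h_min ≈ 2.56 m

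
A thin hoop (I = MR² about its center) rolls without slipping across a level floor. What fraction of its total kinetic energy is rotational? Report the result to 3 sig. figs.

fraction ≈ 0.500

With I = MR², the ratio k = I/(MR²) is 1.
With ω = v/R, KE_trans = ½Mv² and KE_rot = ½Iω² = ½kMv², so KE_total = ½(1+k)Mv².
The rotational fraction is therefore k/(1+k) = 1/2 ≈ 0.500.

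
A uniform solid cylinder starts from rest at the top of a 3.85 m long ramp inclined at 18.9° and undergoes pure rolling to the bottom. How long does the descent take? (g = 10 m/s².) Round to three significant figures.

The moment of inertia is (1/2)MR², giving k ≡ I/(MR²) = 0.5.
Translational: Mg sinθ − f = Ma. Rotational about the CM: fR = Iα = kMRa, so f = kMa.
Hence a = g sinθ/(1+k) = 10×sin18.9°/1.5 = 2.159 m/s².
Starting from rest, L = ½at², so t = √(2L/a) = √(2×3.85/2.159) ≈ 1.89 s.

t ≈ 1.89 s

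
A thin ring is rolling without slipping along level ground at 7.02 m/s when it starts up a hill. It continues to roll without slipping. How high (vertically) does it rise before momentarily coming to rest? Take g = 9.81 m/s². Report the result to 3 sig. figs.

h ≈ 5.02 m

The moment of inertia is MR², giving k ≡ I/(MR²) = 1.
Since it rolls without slipping, ω = v/R and KE = ½Mv² + ½Iω² = ½(1+k)Mv² = Mv².
At the top the kinetic energy is zero, so Mv₀² = Mgh.
Thus h = (1+k)v₀²/(2g) = 2 × 7.02² / (2 × 9.81) ≈ 5.02 m.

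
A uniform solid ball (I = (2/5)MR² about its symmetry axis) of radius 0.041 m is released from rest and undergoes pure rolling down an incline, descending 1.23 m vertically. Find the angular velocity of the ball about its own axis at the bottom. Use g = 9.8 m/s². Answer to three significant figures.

ω ≈ 101 rad/s

Here I = (2/5)MR², so the shape factor k = I/(MR²) = 0.4.
The rolling condition ω = v/R makes the rotational term ½I(v/R)² = ½kMv², so KE_total = ½(1+k)Mv² = (7/10)Mv².
Energy conservation Mgh = ½(1+k)Mv² gives v = √(2gh/(1+k)) = √(2 × 9.8 × 1.23 / 1.4) = 4.15 m/s.
Then ω = v/R = 4.15 / 0.041 ≈ 101 rad/s.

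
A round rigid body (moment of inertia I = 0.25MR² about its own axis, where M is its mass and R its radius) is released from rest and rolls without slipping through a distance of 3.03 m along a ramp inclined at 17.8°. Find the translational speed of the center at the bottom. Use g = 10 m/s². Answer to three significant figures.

v ≈ 3.85 m/s

With I = 0.25MR², the ratio k = I/(MR²) is 0.25.
Since it rolls without slipping, ω = v/R and KE = ½Mv² + ½Iω² = ½(1+k)Mv² = (5/8)Mv².
The vertical drop is h = L sinθ = 3.03 × sin17.8° = 0.9263 m.
Setting Mgh = (5/8)Mv² gives v = √(2gh/(1+k)) = √(2·10·0.9263/1.25) ≈ 3.85 m/s.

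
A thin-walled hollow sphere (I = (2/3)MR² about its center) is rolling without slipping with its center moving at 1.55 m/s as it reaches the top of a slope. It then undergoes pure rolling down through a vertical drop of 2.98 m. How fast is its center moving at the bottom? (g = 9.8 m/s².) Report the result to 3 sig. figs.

v ≈ 6.12 m/s

The moment of inertia is (2/3)MR², giving k ≡ I/(MR²) = 2/3.
The rolling condition ω = v/R makes the rotational term ½I(v/R)² = ½kMv², so KE_total = ½(1+k)Mv² = (5/6)Mv².
Energy conservation: (5/6)Mv₀² + Mgh = (5/6)Mv², so v² = v₀² + 2gh/(1+k).
v = √(1.55² + 2×9.8×2.98/1.667) = √37.45 ≈ 6.12 m/s.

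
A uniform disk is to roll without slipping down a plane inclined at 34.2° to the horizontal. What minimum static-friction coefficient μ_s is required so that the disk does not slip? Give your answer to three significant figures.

μ_min ≈ 0.227

For this body I = (1/2)MR², i.e. k = I/(MR²) = 0.5.
Newton's second law down the slope: Mg sinθ − f = Ma. The torque equation fR = Iα (with α = a/R) gives f = kMa.
These give a = g sinθ/(1+k) and the required friction f = kMg sinθ/(1+k).
The normal force is N = Mg cosθ, so μ_min = f/N = k tanθ/(1+k).
μ_min = 0.5 × tan34.2° / 1.5 ≈ 0.227.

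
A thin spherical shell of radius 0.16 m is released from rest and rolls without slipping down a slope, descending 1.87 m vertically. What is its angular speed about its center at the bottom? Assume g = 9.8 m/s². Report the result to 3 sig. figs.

With I = (2/3)MR², the ratio k = I/(MR²) is 2/3.
The rolling condition ω = v/R makes the rotational term ½I(v/R)² = ½kMv², so KE_total = ½(1+k)Mv² = (5/6)Mv².
Energy conservation Mgh = ½(1+k)Mv² gives v = √(2gh/(1+k)) = √(2 × 9.8 × 1.87 / 1.667) = 4.689 m/s.
Then ω = v/R = 4.689 / 0.16 ≈ 29.3 rad/s.

ω ≈ 29.3 rad/s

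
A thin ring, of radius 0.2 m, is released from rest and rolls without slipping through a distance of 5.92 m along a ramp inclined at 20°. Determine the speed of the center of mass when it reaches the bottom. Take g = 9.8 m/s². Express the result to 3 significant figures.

The moment of inertia is MR², giving k ≡ I/(MR²) = 1.
Rolling without slipping gives ω = v/R, so the total kinetic energy is ½Mv² + ½Iω² = ½(1+k)Mv² = Mv².
The vertical drop is h = L sinθ = 5.92 × sin20° = 2.025 m.
Energy conservation: Mgh = Mv², so v = √(2gh/(1+k)) = √(2 × 9.8 × 2.025 / 2) ≈ 4.45 m/s.

v ≈ 4.45 m/s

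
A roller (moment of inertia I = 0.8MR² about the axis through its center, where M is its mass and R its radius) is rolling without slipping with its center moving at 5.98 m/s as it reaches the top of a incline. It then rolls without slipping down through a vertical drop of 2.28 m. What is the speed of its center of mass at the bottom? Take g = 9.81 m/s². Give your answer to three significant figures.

With I = 0.8MR², the ratio k = I/(MR²) is 0.8.
Since it rolls without slipping, ω = v/R and KE = ½Mv² + ½Iω² = ½(1+k)Mv² = (9/10)Mv².
Conserving energy between top and bottom: (9/10)Mv² = (9/10)Mv₀² + Mgh, hence v² = v₀² + 2gh/(1+k).
v = √(5.98² + 2×9.81×2.28/1.8) = √60.61 ≈ 7.79 m/s.

v ≈ 7.79 m/s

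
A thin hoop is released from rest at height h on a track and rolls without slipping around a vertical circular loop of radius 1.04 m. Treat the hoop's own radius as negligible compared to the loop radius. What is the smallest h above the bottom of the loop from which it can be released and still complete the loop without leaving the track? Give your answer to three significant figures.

The moment of inertia is MR², giving k ≡ I/(MR²) = 1.
At the top, contact is just lost when gravity alone supplies the centripetal force: Mg = Mv_top²/r, i.e. v_top² = gr.
With ω = v/R, the kinetic energy at speed v is ½(1+k)Mv² = Mv².
Energy conservation from release (height h) to the top (height 2r): Mgh = Mg(2r) + M·gr.
Thus h_min = 2r + (1+k)r/2 = r(2 + 2/2) = 1.04 × 3 ≈ 3.12 m.

h_min ≈ 3.12 m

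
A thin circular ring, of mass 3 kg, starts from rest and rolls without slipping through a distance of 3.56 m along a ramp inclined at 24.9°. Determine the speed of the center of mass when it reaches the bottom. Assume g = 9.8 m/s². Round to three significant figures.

v ≈ 3.83 m/s

Here I = MR², so the shape factor k = I/(MR²) = 1.
Since it rolls without slipping, ω = v/R and KE = ½Mv² + ½Iω² = ½(1+k)Mv² = Mv².
The vertical drop is h = L sinθ = 3.56 × sin24.9° = 1.499 m.
Setting Mgh = Mv² gives v = √(2gh/(1+k)) = √(2·9.8·1.499/2) ≈ 3.83 m/s.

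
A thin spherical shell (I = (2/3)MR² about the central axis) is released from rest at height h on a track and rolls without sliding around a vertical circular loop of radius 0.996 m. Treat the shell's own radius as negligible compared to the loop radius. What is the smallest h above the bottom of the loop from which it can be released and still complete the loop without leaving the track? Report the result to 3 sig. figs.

h_min ≈ 2.82 m

Here I = (2/3)MR², so the shape factor k = I/(MR²) = 2/3.
At the top, contact is just lost when gravity alone supplies the centripetal force: Mg = Mv_top²/r, i.e. v_top² = gr.
With ω = v/R, the kinetic energy at speed v is ½(1+k)Mv² = (5/6)Mv².
Energy conservation from release (height h) to the top (height 2r): Mgh = Mg(2r) + (5/6)M·gr.
Thus h_min = 2r + (1+k)r/2 = r(2 + 1.667/2) = 0.996 × 2.833 ≈ 2.82 m.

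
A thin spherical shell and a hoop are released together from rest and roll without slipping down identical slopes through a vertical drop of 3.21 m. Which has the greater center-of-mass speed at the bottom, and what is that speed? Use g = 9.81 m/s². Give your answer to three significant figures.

For rolling without slipping, Mgh = ½(1+k)Mv² where k = I/(MR²), so v = √(2gh/(1+k)).
Thin spherical shell: k = 2/3, giving v = √(2×9.81×3.21/1.667) = 6.147 m/s.
Hoop: k = 1, giving v = √(2×9.81×3.21/2) = 5.612 m/s.
The smaller k wins: the thin spherical shell, at ≈ 6.15 m/s.

the thin spherical shell, at v ≈ 6.15 m/s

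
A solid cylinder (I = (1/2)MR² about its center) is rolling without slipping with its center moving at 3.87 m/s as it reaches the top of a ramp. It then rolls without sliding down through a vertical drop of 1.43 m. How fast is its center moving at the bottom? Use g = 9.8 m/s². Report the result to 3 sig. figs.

v ≈ 5.80 m/s

With I = (1/2)MR², the ratio k = I/(MR²) is 0.5.
The rolling condition ω = v/R makes the rotational term ½I(v/R)² = ½kMv², so KE_total = ½(1+k)Mv² = (3/4)Mv².
Energy conservation: (3/4)Mv₀² + Mgh = (3/4)Mv², so v² = v₀² + 2gh/(1+k).
v = √(3.87² + 2×9.8×1.43/1.5) = √33.66 ≈ 5.80 m/s.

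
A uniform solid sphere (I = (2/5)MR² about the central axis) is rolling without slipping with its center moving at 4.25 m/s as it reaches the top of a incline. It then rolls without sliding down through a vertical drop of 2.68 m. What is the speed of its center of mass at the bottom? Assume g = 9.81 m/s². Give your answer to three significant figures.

The moment of inertia is (2/5)MR², giving k ≡ I/(MR²) = 0.4.
Pure rolling means v = ωR; then KE = ½Mv² + ½I(v/R)² = ½(1+k)Mv² = (7/10)Mv².
Energy conservation: (7/10)Mv₀² + Mgh = (7/10)Mv², so v² = v₀² + 2gh/(1+k).
v = √(4.25² + 2×9.81×2.68/1.4) = √55.62 ≈ 7.46 m/s.

v ≈ 7.46 m/s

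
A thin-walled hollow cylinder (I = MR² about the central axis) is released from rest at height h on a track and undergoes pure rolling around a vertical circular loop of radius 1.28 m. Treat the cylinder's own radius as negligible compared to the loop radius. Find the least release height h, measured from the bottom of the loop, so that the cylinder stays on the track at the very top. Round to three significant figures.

h_min ≈ 3.84 m

For this body I = MR², i.e. k = I/(MR²) = 1.
At the top, contact is just lost when gravity alone supplies the centripetal force: Mg = Mv_top²/r, i.e. v_top² = gr.
With ω = v/R, the kinetic energy at speed v is ½(1+k)Mv² = Mv².
Energy conservation from release (height h) to the top (height 2r): Mgh = Mg(2r) + M·gr.
Thus h_min = 2r + (1+k)r/2 = r(2 + 2/2) = 1.28 × 3 ≈ 3.84 m.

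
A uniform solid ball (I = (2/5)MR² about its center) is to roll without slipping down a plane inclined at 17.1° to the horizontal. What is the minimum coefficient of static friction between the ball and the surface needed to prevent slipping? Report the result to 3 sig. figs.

μ_min ≈ 0.0879

With I = (2/5)MR², the ratio k = I/(MR²) is 0.4.
Along the incline Mg sinθ − f = Ma, and torque about the center fR = Iα = kMR²(a/R) gives f = kMa.
These give a = g sinθ/(1+k) and the required friction f = kMg sinθ/(1+k).
With N = Mg cosθ, the no-slip condition f ≤ μN gives μ_min = f/N = k tanθ/(1+k).
μ_min = 0.4 × tan17.1° / 1.4 ≈ 0.0879.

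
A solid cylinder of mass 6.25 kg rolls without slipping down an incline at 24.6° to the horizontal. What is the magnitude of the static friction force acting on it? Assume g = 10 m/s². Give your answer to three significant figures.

f ≈ 8.67 N

The moment of inertia is (1/2)MR², giving k ≡ I/(MR²) = 0.5.
Translational: Mg sinθ − f = Ma. Rotational about the CM: fR = Iα = kMRa, so f = kMa.
Combining, a = g sinθ/(1+k) and f = kMa = kMg sinθ/(1+k).
f = 0.5 × 6.25 × 10 × sin24.6° / 1.5 ≈ 8.67 N.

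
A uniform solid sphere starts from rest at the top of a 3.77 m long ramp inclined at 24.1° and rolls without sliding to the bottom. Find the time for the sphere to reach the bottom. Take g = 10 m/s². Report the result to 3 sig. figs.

t ≈ 1.61 s

For this body I = (2/5)MR², i.e. k = I/(MR²) = 0.4.
Translational: Mg sinθ − f = Ma. Rotational about the CM: fR = Iα = kMRa, so f = kMa.
Hence a = g sinθ/(1+k) = 10×sin24.1°/1.4 = 2.917 m/s².
Starting from rest, L = ½at², so t = √(2L/a) = √(2×3.77/2.917) ≈ 1.61 s.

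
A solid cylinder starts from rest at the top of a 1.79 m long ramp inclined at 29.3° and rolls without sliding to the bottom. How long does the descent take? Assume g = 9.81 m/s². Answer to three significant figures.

With I = (1/2)MR², the ratio k = I/(MR²) is 0.5.
Newton's second law down the slope: Mg sinθ − f = Ma. The torque equation fR = Iα (with α = a/R) gives f = kMa.
Hence a = g sinθ/(1+k) = 9.81×sin29.3°/1.5 = 3.201 m/s².
With constant a from rest, t = √(2L/a) = √(2·1.79/3.201) ≈ 1.06 s.

t ≈ 1.06 s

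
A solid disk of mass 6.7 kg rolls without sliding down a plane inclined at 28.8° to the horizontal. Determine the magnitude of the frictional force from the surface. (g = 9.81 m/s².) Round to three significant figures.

Here I = (1/2)MR², so the shape factor k = I/(MR²) = 0.5.
Translational: Mg sinθ − f = Ma. Rotational about the CM: fR = Iα = kMRa, so f = kMa.
Combining, a = g sinθ/(1+k) and f = kMa = kMg sinθ/(1+k).
f = 0.5 × 6.7 × 9.81 × sin28.8° / 1.5 ≈ 10.6 N.

f ≈ 10.6 N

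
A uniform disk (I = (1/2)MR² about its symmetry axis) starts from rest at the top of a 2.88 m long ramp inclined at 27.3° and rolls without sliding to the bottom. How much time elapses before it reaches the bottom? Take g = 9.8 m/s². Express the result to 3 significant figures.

t ≈ 1.39 s

With I = (1/2)MR², the ratio k = I/(MR²) is 0.5.
Along the incline Mg sinθ − f = Ma, and torque about the center fR = Iα = kMR²(a/R) gives f = kMa.
Hence a = g sinθ/(1+k) = 9.8×sin27.3°/1.5 = 2.997 m/s².
With constant a from rest, t = √(2L/a) = √(2·2.88/2.997) ≈ 1.39 s.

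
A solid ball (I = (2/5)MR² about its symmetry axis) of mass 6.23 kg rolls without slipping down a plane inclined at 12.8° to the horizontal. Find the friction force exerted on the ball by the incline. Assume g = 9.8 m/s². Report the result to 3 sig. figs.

f ≈ 3.86 N

Here I = (2/5)MR², so the shape factor k = I/(MR²) = 0.4.
Translational: Mg sinθ − f = Ma. Rotational about the CM: fR = Iα = kMRa, so f = kMa.
Combining, a = g sinθ/(1+k) and f = kMa = kMg sinθ/(1+k).
f = 0.4 × 6.23 × 9.8 × sin12.8° / 1.4 ≈ 3.86 N.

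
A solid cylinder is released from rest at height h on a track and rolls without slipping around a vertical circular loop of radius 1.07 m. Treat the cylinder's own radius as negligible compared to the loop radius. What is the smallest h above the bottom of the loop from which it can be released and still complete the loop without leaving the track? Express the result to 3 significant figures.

h_min ≈ 2.94 m

The moment of inertia is (1/2)MR², giving k ≡ I/(MR²) = 0.5.
At the top, contact is just lost when gravity alone supplies the centripetal force: Mg = Mv_top²/r, i.e. v_top² = gr.
With ω = v/R, the kinetic energy at speed v is ½(1+k)Mv² = (3/4)Mv².
Energy conservation from release (height h) to the top (height 2r): Mgh = Mg(2r) + (3/4)M·gr.
Thus h_min = 2r + (1+k)r/2 = r(2 + 1.5/2) = 1.07 × 2.75 ≈ 2.94 m.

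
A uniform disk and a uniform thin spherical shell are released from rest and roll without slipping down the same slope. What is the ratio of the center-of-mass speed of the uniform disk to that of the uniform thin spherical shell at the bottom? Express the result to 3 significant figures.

v_ratio ≈ 1.05

Each satisfies Mgh = ½(1+k)Mv² with k = I/(MR²), so v ∝ 1/√(1+k).
For the uniform disk k = 0.5; for the uniform thin spherical shell k = 2/3.
v₁/v₂ = √((1+k₂)/(1+k₁)) = √(1.667/1.5) ≈ 1.05.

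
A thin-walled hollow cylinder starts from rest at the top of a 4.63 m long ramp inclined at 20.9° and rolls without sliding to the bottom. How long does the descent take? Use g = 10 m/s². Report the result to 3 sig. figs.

Here I = MR², so the shape factor k = I/(MR²) = 1.
Translational: Mg sinθ − f = Ma. Rotational about the CM: fR = Iα = kMRa, so f = kMa.
Hence a = g sinθ/(1+k) = 10×sin20.9°/2 = 1.784 m/s².
With constant a from rest, t = √(2L/a) = √(2·4.63/1.784) ≈ 2.28 s.

t ≈ 2.28 s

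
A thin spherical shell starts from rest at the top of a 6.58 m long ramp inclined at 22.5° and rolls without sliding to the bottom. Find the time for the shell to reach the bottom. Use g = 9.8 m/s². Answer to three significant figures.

t ≈ 2.42 s

With I = (2/3)MR², the ratio k = I/(MR²) is 2/3.
Along the incline Mg sinθ − f = Ma, and torque about the center fR = Iα = kMR²(a/R) gives f = kMa.
Hence a = g sinθ/(1+k) = 9.8×sin22.5°/1.667 = 2.25 m/s².
With constant a from rest, t = √(2L/a) = √(2·6.58/2.25) ≈ 2.42 s.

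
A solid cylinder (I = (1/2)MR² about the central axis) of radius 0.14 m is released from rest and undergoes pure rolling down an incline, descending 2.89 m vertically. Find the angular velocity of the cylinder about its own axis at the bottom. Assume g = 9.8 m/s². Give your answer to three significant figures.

ω ≈ 43.9 rad/s

The moment of inertia is (1/2)MR², giving k ≡ I/(MR²) = 0.5.
Pure rolling means v = ωR; then KE = ½Mv² + ½I(v/R)² = ½(1+k)Mv² = (3/4)Mv².
Energy conservation Mgh = ½(1+k)Mv² gives v = √(2gh/(1+k)) = √(2 × 9.8 × 2.89 / 1.5) = 6.145 m/s.
Then ω = v/R = 6.145 / 0.14 ≈ 43.9 rad/s.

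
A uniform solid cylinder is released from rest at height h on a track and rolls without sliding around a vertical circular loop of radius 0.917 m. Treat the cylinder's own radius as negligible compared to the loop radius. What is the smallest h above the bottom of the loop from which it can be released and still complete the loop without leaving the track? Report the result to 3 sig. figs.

With I = (1/2)MR², the ratio k = I/(MR²) is 0.5.
At the top, contact is just lost when gravity alone supplies the centripetal force: Mg = Mv_top²/r, i.e. v_top² = gr.
With ω = v/R, the kinetic energy at speed v is ½(1+k)Mv² = (3/4)Mv².
Energy conservation from release (height h) to the top (height 2r): Mgh = Mg(2r) + (3/4)M·gr.
Thus h_min = 2r + (1+k)r/2 = r(2 + 1.5/2) = 0.917 × 2.75 ≈ 2.52 m.

h_min ≈ 2.52 m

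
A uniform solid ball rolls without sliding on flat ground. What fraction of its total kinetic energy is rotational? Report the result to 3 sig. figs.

fraction ≈ 0.286

For this body I = (2/5)MR², i.e. k = I/(MR²) = 0.4.
Since ω = v/R, the translational part is ½Mv² and the rotational part is ½I(v/R)² = ½kMv²; the total is ½(1+k)Mv².
The rotational fraction is therefore k/(1+k) = 0.4/1.4 ≈ 0.286.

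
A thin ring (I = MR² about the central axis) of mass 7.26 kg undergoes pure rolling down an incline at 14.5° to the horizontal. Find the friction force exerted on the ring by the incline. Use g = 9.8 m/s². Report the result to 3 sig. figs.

Here I = MR², so the shape factor k = I/(MR²) = 1.
Along the incline Mg sinθ − f = Ma, and torque about the center fR = Iα = kMR²(a/R) gives f = kMa.
Combining, a = g sinθ/(1+k) and f = kMa = kMg sinθ/(1+k).
f = 1 × 7.26 × 9.8 × sin14.5° / 2 ≈ 8.91 N.

f ≈ 8.91 N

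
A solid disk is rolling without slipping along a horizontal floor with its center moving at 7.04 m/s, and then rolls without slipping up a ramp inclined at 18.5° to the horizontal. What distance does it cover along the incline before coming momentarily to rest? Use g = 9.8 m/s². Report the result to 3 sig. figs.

d ≈ 12.0 m

For this body I = (1/2)MR², i.e. k = I/(MR²) = 0.5.
Pure rolling means v = ωR; then KE = ½Mv² + ½I(v/R)² = ½(1+k)Mv² = (3/4)Mv².
Setting this equal to Mgh gives the vertical rise h = (1+k)v₀²/(2g) = 1.5×7.04²/(2×9.8) = 3.793 m.
Along the incline, d = h/sinθ = 3.793/sin18.5° ≈ 12.0 m.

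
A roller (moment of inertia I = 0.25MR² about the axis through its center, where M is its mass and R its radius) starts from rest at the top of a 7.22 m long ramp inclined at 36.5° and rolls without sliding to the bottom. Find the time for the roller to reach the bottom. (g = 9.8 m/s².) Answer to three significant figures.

t ≈ 1.76 s

The moment of inertia is 0.25MR², giving k ≡ I/(MR²) = 0.25.
Newton's second law down the slope: Mg sinθ − f = Ma. The torque equation fR = Iα (with α = a/R) gives f = kMa.
Hence a = g sinθ/(1+k) = 9.8×sin36.5°/1.25 = 4.663 m/s².
With constant a from rest, t = √(2L/a) = √(2·7.22/4.663) ≈ 1.76 s.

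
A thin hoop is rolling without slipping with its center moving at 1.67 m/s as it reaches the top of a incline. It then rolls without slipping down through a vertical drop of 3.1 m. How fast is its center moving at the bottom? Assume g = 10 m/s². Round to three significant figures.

For this body I = MR², i.e. k = I/(MR²) = 1.
Since it rolls without slipping, ω = v/R and KE = ½Mv² + ½Iω² = ½(1+k)Mv² = Mv².
Energy conservation: Mv₀² + Mgh = Mv², so v² = v₀² + 2gh/(1+k).
v = √(1.67² + 2×10×3.1/2) = √33.79 ≈ 5.81 m/s.

v ≈ 5.81 m/s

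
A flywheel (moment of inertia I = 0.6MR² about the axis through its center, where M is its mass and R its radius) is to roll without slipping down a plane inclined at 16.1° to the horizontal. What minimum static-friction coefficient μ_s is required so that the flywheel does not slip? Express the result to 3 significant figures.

For this body I = 0.6MR², i.e. k = I/(MR²) = 0.6.
Along the incline Mg sinθ − f = Ma, and torque about the center fR = Iα = kMR²(a/R) gives f = kMa.
These give a = g sinθ/(1+k) and the required friction f = kMg sinθ/(1+k).
With N = Mg cosθ, the no-slip condition f ≤ μN gives μ_min = f/N = k tanθ/(1+k).
μ_min = 0.6 × tan16.1° / 1.6 ≈ 0.108.

μ_min ≈ 0.108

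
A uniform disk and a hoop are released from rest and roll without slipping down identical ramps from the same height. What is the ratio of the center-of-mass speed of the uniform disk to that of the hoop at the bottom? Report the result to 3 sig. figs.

v_ratio ≈ 1.15

Each satisfies Mgh = ½(1+k)Mv² with k = I/(MR²), so v ∝ 1/√(1+k).
For the uniform disk k = 0.5; for the hoop k = 1.
v₁/v₂ = √((1+k₂)/(1+k₁)) = √(2/1.5) ≈ 1.15.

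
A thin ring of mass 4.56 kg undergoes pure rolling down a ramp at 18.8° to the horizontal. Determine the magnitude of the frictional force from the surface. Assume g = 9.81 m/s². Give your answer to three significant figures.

Here I = MR², so the shape factor k = I/(MR²) = 1.
Newton's second law down the slope: Mg sinθ − f = Ma. The torque equation fR = Iα (with α = a/R) gives f = kMa.
Combining, a = g sinθ/(1+k) and f = kMa = kMg sinθ/(1+k).
f = 1 × 4.56 × 9.81 × sin18.8° / 2 ≈ 7.21 N.

f ≈ 7.21 N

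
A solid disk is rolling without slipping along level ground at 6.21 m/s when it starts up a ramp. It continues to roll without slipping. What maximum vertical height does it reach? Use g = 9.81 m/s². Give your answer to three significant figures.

Here I = (1/2)MR², so the shape factor k = I/(MR²) = 0.5.
Rolling without slipping gives ω = v/R, so the total kinetic energy is ½Mv² + ½Iω² = ½(1+k)Mv² = (3/4)Mv².
At the top the kinetic energy is zero, so (3/4)Mv₀² = Mgh.
Thus h = (1+k)v₀²/(2g) = 1.5 × 6.21² / (2 × 9.81) ≈ 2.95 m.

h ≈ 2.95 m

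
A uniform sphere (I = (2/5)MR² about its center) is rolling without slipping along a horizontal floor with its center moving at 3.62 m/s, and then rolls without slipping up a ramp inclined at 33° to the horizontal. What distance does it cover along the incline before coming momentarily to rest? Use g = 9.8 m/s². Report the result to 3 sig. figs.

Here I = (2/5)MR², so the shape factor k = I/(MR²) = 0.4.
Since it rolls without slipping, ω = v/R and KE = ½Mv² + ½Iω² = ½(1+k)Mv² = (7/10)Mv².
Setting this equal to Mgh gives the vertical rise h = (1+k)v₀²/(2g) = 1.4×3.62²/(2×9.8) = 0.936 m.
Along the incline, d = h/sinθ = 0.936/sin33° ≈ 1.72 m.

d ≈ 1.72 m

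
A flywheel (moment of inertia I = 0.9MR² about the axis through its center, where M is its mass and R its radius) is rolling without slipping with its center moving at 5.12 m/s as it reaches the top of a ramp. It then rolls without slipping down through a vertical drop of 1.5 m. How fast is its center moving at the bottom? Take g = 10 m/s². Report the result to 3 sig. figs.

The moment of inertia is 0.9MR², giving k ≡ I/(MR²) = 0.9.
Pure rolling means v = ωR; then KE = ½Mv² + ½I(v/R)² = ½(1+k)Mv² = (19/20)Mv².
Energy conservation: (19/20)Mv₀² + Mgh = (19/20)Mv², so v² = v₀² + 2gh/(1+k).
v = √(5.12² + 2×10×1.5/1.9) = √42 ≈ 6.48 m/s.

v ≈ 6.48 m/s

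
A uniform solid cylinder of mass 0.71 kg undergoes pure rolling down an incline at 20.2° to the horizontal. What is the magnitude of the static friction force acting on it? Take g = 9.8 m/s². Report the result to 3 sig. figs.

Here I = (1/2)MR², so the shape factor k = I/(MR²) = 0.5.
Newton's second law down the slope: Mg sinθ − f = Ma. The torque equation fR = Iα (with α = a/R) gives f = kMa.
Combining, a = g sinθ/(1+k) and f = kMa = kMg sinθ/(1+k).
f = 0.5 × 0.71 × 9.8 × sin20.2° / 1.5 ≈ 0.801 N.

f ≈ 0.801 N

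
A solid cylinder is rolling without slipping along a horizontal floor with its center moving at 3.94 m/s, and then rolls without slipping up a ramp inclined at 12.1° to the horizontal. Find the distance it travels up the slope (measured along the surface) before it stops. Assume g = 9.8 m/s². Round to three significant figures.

With I = (1/2)MR², the ratio k = I/(MR²) is 0.5.
Rolling without slipping gives ω = v/R, so the total kinetic energy is ½Mv² + ½Iω² = ½(1+k)Mv² = (3/4)Mv².
Setting this equal to Mgh gives the vertical rise h = (1+k)v₀²/(2g) = 1.5×3.94²/(2×9.8) = 1.188 m.
Along the incline, d = h/sinθ = 1.188/sin12.1° ≈ 5.67 m.

d ≈ 5.67 m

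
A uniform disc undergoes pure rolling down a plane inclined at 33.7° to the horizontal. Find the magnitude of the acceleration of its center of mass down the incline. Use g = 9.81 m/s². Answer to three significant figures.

a ≈ 3.63 m/s²

With I = (1/2)MR², the ratio k = I/(MR²) is 0.5.
Along the incline Mg sinθ − f = Ma, and torque about the center fR = Iα = kMR²(a/R) gives f = kMa.
Eliminating f: Mg sinθ = (1+k)Ma, so a = g sinθ/(1+k) = 9.81 × sin33.7° / 1.5 ≈ 3.63 m/s².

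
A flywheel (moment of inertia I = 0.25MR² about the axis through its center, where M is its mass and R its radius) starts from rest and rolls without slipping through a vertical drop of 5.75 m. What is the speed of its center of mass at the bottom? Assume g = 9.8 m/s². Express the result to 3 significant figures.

v ≈ 9.50 m/s

With I = 0.25MR², the ratio k = I/(MR²) is 0.25.
Pure rolling means v = ωR; then KE = ½Mv² + ½I(v/R)² = ½(1+k)Mv² = (5/8)Mv².
Energy conservation: Mgh = (5/8)Mv², so v = √(2gh/(1+k)) = √(2 × 9.8 × 5.75 / 1.25) ≈ 9.50 m/s.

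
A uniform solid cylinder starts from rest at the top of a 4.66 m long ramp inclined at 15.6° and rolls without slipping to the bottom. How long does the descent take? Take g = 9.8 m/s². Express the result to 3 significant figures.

The moment of inertia is (1/2)MR², giving k ≡ I/(MR²) = 0.5.
Along the incline Mg sinθ − f = Ma, and torque about the center fR = Iα = kMR²(a/R) gives f = kMa.
Hence a = g sinθ/(1+k) = 9.8×sin15.6°/1.5 = 1.757 m/s².
Starting from rest, L = ½at², so t = √(2L/a) = √(2×4.66/1.757) ≈ 2.30 s.

t ≈ 2.30 s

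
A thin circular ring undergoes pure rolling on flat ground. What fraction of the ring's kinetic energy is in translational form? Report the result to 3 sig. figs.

For this body I = MR², i.e. k = I/(MR²) = 1.
With ω = v/R, KE_trans = ½Mv² and KE_rot = ½Iω² = ½kMv², so KE_total = ½(1+k)Mv².
The translational fraction is therefore 1/(1+k) = 1/2 ≈ 0.500.

fraction ≈ 0.500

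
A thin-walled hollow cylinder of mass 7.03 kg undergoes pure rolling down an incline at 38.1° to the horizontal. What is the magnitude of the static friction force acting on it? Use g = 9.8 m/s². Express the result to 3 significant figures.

With I = MR², the ratio k = I/(MR²) is 1.
Newton's second law down the slope: Mg sinθ − f = Ma. The torque equation fR = Iα (with α = a/R) gives f = kMa.
Combining, a = g sinθ/(1+k) and f = kMa = kMg sinθ/(1+k).
f = 1 × 7.03 × 9.8 × sin38.1° / 2 ≈ 21.3 N.

f ≈ 21.3 N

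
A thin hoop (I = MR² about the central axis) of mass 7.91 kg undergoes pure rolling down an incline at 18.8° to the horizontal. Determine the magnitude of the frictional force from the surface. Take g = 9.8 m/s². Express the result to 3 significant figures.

For this body I = MR², i.e. k = I/(MR²) = 1.
Along the incline Mg sinθ − f = Ma, and torque about the center fR = Iα = kMR²(a/R) gives f = kMa.
Combining, a = g sinθ/(1+k) and f = kMa = kMg sinθ/(1+k).
f = 1 × 7.91 × 9.8 × sin18.8° / 2 ≈ 12.5 N.

f ≈ 12.5 N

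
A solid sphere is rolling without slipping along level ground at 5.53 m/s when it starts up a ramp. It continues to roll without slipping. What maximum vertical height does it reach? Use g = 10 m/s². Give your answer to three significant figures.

h ≈ 2.14 m

Here I = (2/5)MR², so the shape factor k = I/(MR²) = 0.4.
Pure rolling means v = ωR; then KE = ½Mv² + ½I(v/R)² = ½(1+k)Mv² = (7/10)Mv².
All of this converts to potential energy at the highest point: (7/10)Mv₀² = Mgh.
Thus h = (1+k)v₀²/(2g) = 1.4 × 5.53² / (2 × 10) ≈ 2.14 m.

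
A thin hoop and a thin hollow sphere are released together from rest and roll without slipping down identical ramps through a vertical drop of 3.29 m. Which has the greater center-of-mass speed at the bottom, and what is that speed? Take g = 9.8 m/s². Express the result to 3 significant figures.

For rolling without slipping, Mgh = ½(1+k)Mv² where k = I/(MR²), so v = √(2gh/(1+k)).
Thin hoop: k = 1, giving v = √(2×9.8×3.29/2) = 5.678 m/s.
Thin hollow sphere: k = 2/3, giving v = √(2×9.8×3.29/1.667) = 6.22 m/s.
The smaller k wins: the thin hollow sphere, at ≈ 6.22 m/s.

the thin hollow sphere, at v ≈ 6.22 m/s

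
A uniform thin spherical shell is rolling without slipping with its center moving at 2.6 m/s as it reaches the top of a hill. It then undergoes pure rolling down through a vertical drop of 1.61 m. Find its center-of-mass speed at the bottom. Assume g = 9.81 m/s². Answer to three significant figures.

The moment of inertia is (2/3)MR², giving k ≡ I/(MR²) = 2/3.
Pure rolling means v = ωR; then KE = ½Mv² + ½I(v/R)² = ½(1+k)Mv² = (5/6)Mv².
Conserving energy between top and bottom: (5/6)Mv² = (5/6)Mv₀² + Mgh, hence v² = v₀² + 2gh/(1+k).
v = √(2.6² + 2×9.81×1.61/1.667) = √25.71 ≈ 5.07 m/s.

v ≈ 5.07 m/s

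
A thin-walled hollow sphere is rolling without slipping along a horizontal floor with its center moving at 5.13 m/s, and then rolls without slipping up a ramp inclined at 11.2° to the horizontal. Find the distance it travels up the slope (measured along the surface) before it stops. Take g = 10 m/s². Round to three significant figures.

d ≈ 11.3 m

With I = (2/3)MR², the ratio k = I/(MR²) is 2/3.
Rolling without slipping gives ω = v/R, so the total kinetic energy is ½Mv² + ½Iω² = ½(1+k)Mv² = (5/6)Mv².
Setting this equal to Mgh gives the vertical rise h = (1+k)v₀²/(2g) = 1.667×5.13²/(2×10) = 2.193 m.
The distance along the slope is d = h/sinθ = 2.193/sin11.2° ≈ 11.3 m.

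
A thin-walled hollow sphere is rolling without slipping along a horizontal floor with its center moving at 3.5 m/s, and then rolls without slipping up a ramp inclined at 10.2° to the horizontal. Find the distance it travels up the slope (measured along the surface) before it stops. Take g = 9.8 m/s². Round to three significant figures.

d ≈ 5.88 m

Here I = (2/3)MR², so the shape factor k = I/(MR²) = 2/3.
The rolling condition ω = v/R makes the rotational term ½I(v/R)² = ½kMv², so KE_total = ½(1+k)Mv² = (5/6)Mv².
Setting this equal to Mgh gives the vertical rise h = (1+k)v₀²/(2g) = 1.667×3.5²/(2×9.8) = 1.042 m.
The distance along the slope is d = h/sinθ = 1.042/sin10.2° ≈ 5.88 m.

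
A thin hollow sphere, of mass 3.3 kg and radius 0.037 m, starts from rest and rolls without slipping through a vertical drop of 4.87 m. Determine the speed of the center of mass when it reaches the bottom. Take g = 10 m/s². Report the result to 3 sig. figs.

v ≈ 7.64 m/s

With I = (2/3)MR², the ratio k = I/(MR²) is 2/3.
Rolling without slipping gives ω = v/R, so the total kinetic energy is ½Mv² + ½Iω² = ½(1+k)Mv² = (5/6)Mv².
Setting Mgh = (5/6)Mv² gives v = √(2gh/(1+k)) = √(2·10·4.87/1.667) ≈ 7.64 m/s.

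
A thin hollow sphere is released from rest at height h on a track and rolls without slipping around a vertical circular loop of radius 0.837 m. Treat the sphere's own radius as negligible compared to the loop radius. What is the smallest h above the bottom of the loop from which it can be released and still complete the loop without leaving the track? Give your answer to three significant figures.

h_min ≈ 2.37 m

With I = (2/3)MR², the ratio k = I/(MR²) is 2/3.
At the top of the loop, the minimum-contact condition is Mg = Mv_top²/r, so v_top² = gr.
With ω = v/R, the kinetic energy at speed v is ½(1+k)Mv² = (5/6)Mv².
Energy conservation from release (height h) to the top (height 2r): Mgh = Mg(2r) + (5/6)M·gr.
Thus h_min = 2r + (1+k)r/2 = r(2 + 1.667/2) = 0.837 × 2.833 ≈ 2.37 m.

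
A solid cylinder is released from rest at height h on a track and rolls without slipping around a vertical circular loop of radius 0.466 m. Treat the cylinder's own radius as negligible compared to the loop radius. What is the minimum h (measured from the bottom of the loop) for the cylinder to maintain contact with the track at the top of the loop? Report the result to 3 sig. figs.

h_min ≈ 1.28 m

With I = (1/2)MR², the ratio k = I/(MR²) is 0.5.
At the top of the loop, the minimum-contact condition is Mg = Mv_top²/r, so v_top² = gr.
With ω = v/R, the kinetic energy at speed v is ½(1+k)Mv² = (3/4)Mv².
Energy conservation from release (height h) to the top (height 2r): Mgh = Mg(2r) + (3/4)M·gr.
Thus h_min = 2r + (1+k)r/2 = r(2 + 1.5/2) = 0.466 × 2.75 ≈ 1.28 m.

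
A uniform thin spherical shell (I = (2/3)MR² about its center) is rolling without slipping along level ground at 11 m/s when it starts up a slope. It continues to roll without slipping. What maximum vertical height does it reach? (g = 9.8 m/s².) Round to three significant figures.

h ≈ 10.3 m

The moment of inertia is (2/3)MR², giving k ≡ I/(MR²) = 2/3.
Since it rolls without slipping, ω = v/R and KE = ½Mv² + ½Iω² = ½(1+k)Mv² = (5/6)Mv².
At the top the kinetic energy is zero, so (5/6)Mv₀² = Mgh.
Thus h = (1+k)v₀²/(2g) = 1.667 × 11² / (2 × 9.8) ≈ 10.3 m.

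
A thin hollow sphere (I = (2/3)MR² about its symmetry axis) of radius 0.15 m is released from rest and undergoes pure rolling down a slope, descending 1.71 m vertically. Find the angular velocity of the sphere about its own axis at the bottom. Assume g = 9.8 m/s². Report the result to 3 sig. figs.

For this body I = (2/3)MR², i.e. k = I/(MR²) = 2/3.
The rolling condition ω = v/R makes the rotational term ½I(v/R)² = ½kMv², so KE_total = ½(1+k)Mv² = (5/6)Mv².
Energy conservation Mgh = ½(1+k)Mv² gives v = √(2gh/(1+k)) = √(2 × 9.8 × 1.71 / 1.667) = 4.484 m/s.
The angular speed follows from ω = v/R = 4.484/0.15 ≈ 29.9 rad/s.

ω ≈ 29.9 rad/s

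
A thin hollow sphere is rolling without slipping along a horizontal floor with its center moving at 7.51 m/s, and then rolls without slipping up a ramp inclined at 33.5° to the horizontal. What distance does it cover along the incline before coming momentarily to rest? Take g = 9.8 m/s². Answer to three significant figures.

Here I = (2/3)MR², so the shape factor k = I/(MR²) = 2/3.
Pure rolling means v = ωR; then KE = ½Mv² + ½I(v/R)² = ½(1+k)Mv² = (5/6)Mv².
Setting this equal to Mgh gives the vertical rise h = (1+k)v₀²/(2g) = 1.667×7.51²/(2×9.8) = 4.796 m.
Along the incline, d = h/sinθ = 4.796/sin33.5° ≈ 8.69 m.

d ≈ 8.69 m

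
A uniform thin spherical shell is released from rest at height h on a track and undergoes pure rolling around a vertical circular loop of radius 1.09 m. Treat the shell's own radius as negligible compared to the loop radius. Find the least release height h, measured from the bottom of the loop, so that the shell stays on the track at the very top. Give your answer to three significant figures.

The moment of inertia is (2/3)MR², giving k ≡ I/(MR²) = 2/3.
At the top, contact is just lost when gravity alone supplies the centripetal force: Mg = Mv_top²/r, i.e. v_top² = gr.
With ω = v/R, the kinetic energy at speed v is ½(1+k)Mv² = (5/6)Mv².
Energy conservation from release (height h) to the top (height 2r): Mgh = Mg(2r) + (5/6)M·gr.
Thus h_min = 2r + (1+k)r/2 = r(2 + 1.667/2) = 1.09 × 2.833 ≈ 3.09 m.

h_min ≈ 3.09 m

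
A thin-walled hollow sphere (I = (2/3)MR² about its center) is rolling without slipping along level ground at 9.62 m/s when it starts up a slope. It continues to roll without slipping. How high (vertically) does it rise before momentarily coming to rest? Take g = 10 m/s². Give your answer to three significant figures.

With I = (2/3)MR², the ratio k = I/(MR²) is 2/3.
Rolling without slipping gives ω = v/R, so the total kinetic energy is ½Mv² + ½Iω² = ½(1+k)Mv² = (5/6)Mv².
At the top the kinetic energy is zero, so (5/6)Mv₀² = Mgh.
Thus h = (1+k)v₀²/(2g) = 1.667 × 9.62² / (2 × 10) ≈ 7.71 m.

h ≈ 7.71 m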